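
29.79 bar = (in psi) 432.1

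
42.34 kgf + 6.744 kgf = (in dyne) 4.813e+07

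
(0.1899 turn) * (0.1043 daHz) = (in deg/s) 71.3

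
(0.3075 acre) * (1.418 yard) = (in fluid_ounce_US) 5.456e+07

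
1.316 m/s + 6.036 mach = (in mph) 4600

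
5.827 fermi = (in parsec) 1.888e-31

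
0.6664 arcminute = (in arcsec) 39.98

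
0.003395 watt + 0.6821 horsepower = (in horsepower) 0.6821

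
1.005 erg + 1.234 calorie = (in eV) 3.223e+19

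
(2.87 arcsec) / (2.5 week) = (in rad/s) 9.202e-12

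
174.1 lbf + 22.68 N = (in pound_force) 179.2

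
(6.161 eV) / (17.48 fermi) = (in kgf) 5.758e-06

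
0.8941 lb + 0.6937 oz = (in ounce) 15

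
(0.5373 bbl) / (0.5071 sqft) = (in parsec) 5.876e-17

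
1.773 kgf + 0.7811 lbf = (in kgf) 2.127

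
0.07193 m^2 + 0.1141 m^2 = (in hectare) 1.86e-05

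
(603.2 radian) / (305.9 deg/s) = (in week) 0.0001868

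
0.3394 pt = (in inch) 0.004714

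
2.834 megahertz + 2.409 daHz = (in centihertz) 2.834e+08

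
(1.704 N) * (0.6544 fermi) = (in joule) 1.115e-15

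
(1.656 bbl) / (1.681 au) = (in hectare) 1.047e-16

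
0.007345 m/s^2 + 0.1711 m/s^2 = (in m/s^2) 0.1784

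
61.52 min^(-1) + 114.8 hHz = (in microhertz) 1.148e+10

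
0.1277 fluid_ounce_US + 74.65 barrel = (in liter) 1.187e+04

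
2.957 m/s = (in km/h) 10.65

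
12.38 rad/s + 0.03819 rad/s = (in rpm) 118.6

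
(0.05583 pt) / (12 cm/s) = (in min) 2.735e-06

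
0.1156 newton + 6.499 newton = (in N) 6.615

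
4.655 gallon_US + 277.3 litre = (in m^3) 0.2949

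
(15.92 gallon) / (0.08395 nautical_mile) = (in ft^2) 0.004172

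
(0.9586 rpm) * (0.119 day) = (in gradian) 6.571e+04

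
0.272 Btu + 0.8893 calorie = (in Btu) 0.2755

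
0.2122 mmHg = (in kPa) 0.02829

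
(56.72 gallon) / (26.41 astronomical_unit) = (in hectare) 5.434e-18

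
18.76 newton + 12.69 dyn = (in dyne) 1.876e+06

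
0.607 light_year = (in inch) 2.261e+17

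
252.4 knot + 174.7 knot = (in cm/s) 2.197e+04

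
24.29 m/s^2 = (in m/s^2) 24.29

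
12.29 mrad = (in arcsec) 2535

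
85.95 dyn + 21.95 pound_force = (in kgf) 9.956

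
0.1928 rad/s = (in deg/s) 11.05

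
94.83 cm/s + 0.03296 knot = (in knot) 1.876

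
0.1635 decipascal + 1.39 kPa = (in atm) 0.01372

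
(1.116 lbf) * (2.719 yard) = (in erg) 1.234e+08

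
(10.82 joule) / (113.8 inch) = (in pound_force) 0.8415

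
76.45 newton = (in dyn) 7.645e+06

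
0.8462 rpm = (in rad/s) 0.08861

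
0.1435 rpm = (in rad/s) 0.01503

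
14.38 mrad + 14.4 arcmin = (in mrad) 18.57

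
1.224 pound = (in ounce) 19.58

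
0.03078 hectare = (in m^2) 307.8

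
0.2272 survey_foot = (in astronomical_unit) 4.629e-13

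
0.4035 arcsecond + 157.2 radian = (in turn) 25.02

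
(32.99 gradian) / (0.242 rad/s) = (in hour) 0.0005948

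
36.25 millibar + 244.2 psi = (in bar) 16.87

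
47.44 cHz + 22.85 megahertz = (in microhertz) 2.285e+13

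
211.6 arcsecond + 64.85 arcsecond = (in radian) 0.00134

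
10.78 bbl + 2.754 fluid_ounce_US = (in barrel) 10.78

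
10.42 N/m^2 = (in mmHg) 0.07816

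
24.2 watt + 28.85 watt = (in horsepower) 0.07114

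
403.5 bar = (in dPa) 4.035e+08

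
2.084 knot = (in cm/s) 107.2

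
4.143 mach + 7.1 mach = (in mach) 11.24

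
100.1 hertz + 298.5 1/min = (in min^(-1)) 6304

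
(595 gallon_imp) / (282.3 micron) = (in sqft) 1.031e+05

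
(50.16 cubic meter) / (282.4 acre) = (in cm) 0.004389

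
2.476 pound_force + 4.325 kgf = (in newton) 53.43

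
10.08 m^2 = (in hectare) 0.001008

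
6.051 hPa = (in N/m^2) 605.1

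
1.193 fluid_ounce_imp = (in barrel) 0.0002132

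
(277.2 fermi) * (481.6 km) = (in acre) 3.299e-11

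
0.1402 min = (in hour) 0.002337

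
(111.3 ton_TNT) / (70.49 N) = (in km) 6.606e+06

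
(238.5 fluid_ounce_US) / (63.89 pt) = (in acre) 7.733e-05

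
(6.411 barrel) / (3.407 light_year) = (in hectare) 3.162e-21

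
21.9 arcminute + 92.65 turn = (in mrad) 5.821e+05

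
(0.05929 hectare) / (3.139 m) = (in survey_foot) 619.7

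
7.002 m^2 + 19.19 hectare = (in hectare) 19.19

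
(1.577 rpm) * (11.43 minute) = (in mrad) 1.133e+05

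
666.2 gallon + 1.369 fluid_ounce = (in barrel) 15.86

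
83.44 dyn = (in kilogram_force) 8.509e-05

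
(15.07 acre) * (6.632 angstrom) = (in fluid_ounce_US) 1.368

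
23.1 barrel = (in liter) 3673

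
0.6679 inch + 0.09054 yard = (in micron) 9.975e+04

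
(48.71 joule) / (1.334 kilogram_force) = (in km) 0.003723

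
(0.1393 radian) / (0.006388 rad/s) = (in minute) 0.3634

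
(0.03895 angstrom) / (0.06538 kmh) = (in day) 2.482e-15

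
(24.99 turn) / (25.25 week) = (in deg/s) 0.0005891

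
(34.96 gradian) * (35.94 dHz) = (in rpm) 18.85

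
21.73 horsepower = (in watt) 1.62e+04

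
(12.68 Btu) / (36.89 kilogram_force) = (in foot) 121.3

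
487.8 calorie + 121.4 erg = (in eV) 1.274e+22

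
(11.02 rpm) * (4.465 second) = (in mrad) 5153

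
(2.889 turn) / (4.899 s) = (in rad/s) 3.705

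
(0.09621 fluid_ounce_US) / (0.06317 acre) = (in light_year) 1.176e-24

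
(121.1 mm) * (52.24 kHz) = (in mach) 18.58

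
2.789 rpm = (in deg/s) 16.73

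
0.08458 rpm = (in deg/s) 0.5075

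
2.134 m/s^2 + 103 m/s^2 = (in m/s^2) 105.1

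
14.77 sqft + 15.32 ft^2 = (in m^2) 2.795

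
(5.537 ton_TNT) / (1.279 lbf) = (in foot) 1.336e+10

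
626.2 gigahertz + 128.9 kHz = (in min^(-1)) 3.757e+13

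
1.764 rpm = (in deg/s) 10.58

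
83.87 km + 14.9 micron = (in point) 2.377e+08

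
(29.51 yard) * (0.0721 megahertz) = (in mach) 5714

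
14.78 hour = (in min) 886.8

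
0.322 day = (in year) 0.0008822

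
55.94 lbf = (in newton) 248.8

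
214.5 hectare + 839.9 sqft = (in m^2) 2.145e+06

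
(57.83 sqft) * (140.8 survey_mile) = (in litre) 1.217e+09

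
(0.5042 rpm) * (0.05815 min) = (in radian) 0.1842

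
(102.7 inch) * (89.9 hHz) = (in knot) 4.559e+04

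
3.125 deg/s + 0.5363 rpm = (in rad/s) 0.1107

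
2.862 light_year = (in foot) 8.883e+16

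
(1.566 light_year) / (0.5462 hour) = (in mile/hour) 1.685e+13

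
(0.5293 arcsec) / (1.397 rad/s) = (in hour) 5.102e-10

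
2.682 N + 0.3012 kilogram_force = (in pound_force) 1.267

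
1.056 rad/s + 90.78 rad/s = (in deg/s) 5262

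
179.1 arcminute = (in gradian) 3.317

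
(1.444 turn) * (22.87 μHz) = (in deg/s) 0.01189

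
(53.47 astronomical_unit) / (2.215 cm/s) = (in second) 3.611e+14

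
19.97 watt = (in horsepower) 0.02678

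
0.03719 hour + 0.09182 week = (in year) 0.001765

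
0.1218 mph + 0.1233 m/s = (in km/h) 0.6399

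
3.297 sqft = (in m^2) 0.3063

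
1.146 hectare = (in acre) 2.832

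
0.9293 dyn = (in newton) 9.293e-06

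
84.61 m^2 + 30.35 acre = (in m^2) 1.229e+05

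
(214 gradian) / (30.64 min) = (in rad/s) 0.001828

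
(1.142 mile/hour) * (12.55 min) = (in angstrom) 3.844e+12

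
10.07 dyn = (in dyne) 10.07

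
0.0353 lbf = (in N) 0.157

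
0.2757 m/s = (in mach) 0.0008097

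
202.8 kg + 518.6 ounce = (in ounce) 7672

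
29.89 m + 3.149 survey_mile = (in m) 5098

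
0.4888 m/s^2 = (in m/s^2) 0.4888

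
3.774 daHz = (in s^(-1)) 37.74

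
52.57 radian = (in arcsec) 1.084e+07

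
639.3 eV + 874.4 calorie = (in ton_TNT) 8.744e-07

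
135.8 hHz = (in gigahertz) 1.358e-05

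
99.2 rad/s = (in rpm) 947.3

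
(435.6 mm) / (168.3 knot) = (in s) 0.005031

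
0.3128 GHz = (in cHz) 3.128e+10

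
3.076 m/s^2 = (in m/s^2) 3.076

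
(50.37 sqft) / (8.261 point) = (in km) 1.606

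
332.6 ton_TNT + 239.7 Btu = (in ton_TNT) 332.6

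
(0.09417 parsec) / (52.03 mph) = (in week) 2.066e+08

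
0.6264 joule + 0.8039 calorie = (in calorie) 0.9536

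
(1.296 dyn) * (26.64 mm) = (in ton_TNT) 8.252e-17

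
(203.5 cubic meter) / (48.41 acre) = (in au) 6.944e-15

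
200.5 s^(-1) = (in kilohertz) 0.2005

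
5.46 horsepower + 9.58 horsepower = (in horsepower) 15.04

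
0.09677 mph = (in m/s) 0.04326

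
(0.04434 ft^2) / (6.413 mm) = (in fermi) 6.423e+14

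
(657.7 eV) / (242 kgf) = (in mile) 2.759e-23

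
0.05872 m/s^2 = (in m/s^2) 0.05872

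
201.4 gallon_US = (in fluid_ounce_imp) 2.683e+04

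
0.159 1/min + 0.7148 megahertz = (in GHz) 0.0007148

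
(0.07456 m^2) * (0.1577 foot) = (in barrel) 0.02254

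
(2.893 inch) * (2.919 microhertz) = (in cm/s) 2.145e-05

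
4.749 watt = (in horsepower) 0.006369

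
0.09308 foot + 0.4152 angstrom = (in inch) 1.117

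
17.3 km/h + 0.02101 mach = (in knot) 23.25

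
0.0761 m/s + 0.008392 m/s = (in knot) 0.1642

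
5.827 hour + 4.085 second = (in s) 2.098e+04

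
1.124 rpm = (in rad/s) 0.1177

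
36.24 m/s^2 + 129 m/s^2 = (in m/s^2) 165.2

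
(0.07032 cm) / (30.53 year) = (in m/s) 7.304e-13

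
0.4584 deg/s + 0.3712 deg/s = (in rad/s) 0.01448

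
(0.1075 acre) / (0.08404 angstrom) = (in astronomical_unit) 346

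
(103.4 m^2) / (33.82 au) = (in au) 1.366e-22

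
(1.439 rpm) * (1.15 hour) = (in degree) 3.574e+04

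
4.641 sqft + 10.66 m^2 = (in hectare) 0.001109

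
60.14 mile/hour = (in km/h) 96.79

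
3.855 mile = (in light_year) 6.558e-13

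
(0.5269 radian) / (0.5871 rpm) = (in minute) 0.1428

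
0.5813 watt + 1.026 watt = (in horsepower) 0.002155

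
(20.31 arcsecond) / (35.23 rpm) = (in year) 8.463e-13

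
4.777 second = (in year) 1.515e-07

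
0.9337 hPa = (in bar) 0.0009337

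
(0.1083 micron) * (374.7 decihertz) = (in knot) 7.888e-06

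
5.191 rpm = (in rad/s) 0.5436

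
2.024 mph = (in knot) 1.759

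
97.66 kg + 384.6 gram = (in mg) 9.804e+07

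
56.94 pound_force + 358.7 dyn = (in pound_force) 56.94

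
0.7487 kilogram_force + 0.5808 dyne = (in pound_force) 1.651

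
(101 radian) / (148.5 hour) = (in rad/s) 0.0001889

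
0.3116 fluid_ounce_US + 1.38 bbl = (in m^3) 0.2194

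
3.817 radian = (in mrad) 3817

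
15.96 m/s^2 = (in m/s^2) 15.96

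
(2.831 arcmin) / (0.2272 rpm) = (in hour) 9.614e-06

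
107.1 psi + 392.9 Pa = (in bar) 7.388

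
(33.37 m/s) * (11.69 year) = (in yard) 1.345e+10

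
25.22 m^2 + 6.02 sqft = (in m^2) 25.78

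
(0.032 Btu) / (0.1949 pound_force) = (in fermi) 3.894e+16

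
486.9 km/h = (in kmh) 486.9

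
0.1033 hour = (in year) 1.179e-05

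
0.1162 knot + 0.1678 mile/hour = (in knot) 0.262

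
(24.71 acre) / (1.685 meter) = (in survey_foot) 1.947e+05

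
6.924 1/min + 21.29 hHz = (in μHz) 2.129e+09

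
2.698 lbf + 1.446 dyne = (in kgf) 1.224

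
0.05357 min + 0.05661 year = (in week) 2.952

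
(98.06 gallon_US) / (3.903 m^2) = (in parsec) 3.082e-18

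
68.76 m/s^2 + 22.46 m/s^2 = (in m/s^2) 91.22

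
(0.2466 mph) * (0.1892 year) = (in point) 1.865e+09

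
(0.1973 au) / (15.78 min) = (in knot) 6.06e+07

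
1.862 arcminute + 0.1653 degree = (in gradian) 0.2181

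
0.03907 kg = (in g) 39.07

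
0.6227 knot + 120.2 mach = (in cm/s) 4.093e+06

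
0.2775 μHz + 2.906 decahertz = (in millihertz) 2.906e+04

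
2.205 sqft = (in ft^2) 2.205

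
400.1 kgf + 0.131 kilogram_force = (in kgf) 400.2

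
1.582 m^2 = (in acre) 0.0003909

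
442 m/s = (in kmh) 1591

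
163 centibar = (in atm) 1.609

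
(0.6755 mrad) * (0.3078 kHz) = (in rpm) 1.985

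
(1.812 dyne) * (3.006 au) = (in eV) 5.086e+25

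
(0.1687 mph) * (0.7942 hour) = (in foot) 707.4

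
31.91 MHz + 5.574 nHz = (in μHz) 3.191e+13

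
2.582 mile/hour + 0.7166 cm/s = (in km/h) 4.181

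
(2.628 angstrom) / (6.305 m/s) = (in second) 4.168e-11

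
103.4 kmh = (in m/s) 28.72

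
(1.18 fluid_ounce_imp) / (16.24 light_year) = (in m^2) 2.182e-22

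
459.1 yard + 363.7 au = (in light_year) 0.005751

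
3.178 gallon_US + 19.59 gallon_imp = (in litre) 101.1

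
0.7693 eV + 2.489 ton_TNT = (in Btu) 9.871e+06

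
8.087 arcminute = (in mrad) 2.352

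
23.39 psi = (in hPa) 1613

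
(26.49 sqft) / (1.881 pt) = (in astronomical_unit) 2.479e-08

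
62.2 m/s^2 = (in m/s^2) 62.2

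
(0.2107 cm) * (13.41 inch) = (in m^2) 0.0007177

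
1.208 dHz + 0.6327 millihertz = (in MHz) 1.214e-07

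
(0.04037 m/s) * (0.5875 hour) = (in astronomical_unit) 5.707e-10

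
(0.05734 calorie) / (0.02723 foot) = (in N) 28.91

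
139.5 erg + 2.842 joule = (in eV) 1.774e+19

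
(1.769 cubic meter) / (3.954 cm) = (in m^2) 44.74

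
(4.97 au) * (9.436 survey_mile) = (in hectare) 1.129e+12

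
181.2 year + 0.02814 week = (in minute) 9.524e+07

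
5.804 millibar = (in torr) 4.353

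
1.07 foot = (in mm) 326.1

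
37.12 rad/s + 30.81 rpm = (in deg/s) 2312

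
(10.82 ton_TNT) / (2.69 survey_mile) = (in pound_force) 2.351e+06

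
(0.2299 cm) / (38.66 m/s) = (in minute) 9.911e-07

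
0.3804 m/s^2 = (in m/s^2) 0.3804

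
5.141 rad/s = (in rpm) 49.09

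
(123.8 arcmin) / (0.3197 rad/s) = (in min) 0.001877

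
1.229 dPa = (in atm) 1.213e-06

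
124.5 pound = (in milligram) 5.647e+07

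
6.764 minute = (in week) 0.000671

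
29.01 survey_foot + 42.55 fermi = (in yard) 9.67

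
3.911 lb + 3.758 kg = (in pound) 12.2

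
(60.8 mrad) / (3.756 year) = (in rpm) 4.902e-09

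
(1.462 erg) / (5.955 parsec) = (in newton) 7.956e-25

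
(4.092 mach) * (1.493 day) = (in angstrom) 1.797e+18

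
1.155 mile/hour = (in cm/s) 51.63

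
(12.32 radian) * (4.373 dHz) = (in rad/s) 5.388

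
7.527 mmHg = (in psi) 0.1455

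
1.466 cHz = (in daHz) 0.001466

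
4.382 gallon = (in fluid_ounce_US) 560.9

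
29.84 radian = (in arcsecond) 6.155e+06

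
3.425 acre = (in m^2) 1.386e+04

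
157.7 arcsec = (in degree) 0.04381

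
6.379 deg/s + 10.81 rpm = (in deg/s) 71.24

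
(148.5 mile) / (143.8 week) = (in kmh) 0.009893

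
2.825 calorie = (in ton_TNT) 2.825e-09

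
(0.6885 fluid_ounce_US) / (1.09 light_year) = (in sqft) 2.125e-20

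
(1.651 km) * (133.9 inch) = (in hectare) 0.5615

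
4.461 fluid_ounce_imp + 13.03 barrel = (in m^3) 2.072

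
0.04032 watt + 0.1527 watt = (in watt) 0.193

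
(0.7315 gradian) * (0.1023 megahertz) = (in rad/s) 1175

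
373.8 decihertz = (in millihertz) 3.738e+04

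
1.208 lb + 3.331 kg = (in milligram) 3.879e+06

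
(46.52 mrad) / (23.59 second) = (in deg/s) 0.113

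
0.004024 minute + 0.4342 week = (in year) 0.008327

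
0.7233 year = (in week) 37.71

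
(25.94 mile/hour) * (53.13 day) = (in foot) 1.746e+08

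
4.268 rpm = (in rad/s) 0.4469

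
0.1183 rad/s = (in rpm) 1.13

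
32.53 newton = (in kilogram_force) 3.317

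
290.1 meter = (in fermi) 2.901e+17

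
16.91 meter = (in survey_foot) 55.48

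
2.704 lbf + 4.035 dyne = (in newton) 12.03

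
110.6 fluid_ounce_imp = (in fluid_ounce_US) 106.3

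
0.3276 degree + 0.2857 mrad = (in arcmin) 20.64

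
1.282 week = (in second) 7.754e+05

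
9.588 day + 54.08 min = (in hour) 231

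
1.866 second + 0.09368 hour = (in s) 339.1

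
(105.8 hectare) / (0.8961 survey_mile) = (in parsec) 2.378e-14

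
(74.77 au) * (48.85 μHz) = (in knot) 1.062e+09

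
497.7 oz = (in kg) 14.11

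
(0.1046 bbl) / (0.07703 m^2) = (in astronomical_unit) 1.443e-12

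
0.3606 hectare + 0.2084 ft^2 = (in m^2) 3606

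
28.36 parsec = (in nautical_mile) 4.725e+14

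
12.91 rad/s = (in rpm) 123.3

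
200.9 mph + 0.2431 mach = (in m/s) 172.6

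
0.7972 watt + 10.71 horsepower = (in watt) 7987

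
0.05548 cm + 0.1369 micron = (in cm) 0.05549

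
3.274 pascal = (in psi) 0.0004749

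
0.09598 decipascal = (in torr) 7.199e-05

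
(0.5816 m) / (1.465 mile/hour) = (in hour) 0.0002467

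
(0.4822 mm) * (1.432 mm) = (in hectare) 6.905e-11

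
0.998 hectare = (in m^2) 9980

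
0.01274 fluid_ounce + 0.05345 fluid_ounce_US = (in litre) 0.001957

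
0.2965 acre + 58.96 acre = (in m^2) 2.398e+05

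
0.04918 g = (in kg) 4.918e-05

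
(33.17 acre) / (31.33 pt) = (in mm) 1.215e+10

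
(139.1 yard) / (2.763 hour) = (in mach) 3.755e-05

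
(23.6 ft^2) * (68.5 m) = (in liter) 1.502e+05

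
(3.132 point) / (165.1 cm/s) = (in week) 1.107e-09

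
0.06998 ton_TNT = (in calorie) 6.998e+07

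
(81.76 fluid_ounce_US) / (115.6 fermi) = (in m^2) 2.092e+10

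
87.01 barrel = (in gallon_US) 3654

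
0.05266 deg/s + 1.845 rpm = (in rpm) 1.854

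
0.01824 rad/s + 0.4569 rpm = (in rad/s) 0.06609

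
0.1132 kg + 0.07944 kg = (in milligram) 1.926e+05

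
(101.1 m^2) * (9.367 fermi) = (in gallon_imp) 2.083e-10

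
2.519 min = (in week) 0.0002499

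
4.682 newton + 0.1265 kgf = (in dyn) 5.923e+05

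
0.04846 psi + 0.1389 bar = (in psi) 2.063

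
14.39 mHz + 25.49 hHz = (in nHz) 2.549e+12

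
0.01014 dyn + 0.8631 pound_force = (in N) 3.839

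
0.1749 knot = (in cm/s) 8.998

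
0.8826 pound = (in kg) 0.4003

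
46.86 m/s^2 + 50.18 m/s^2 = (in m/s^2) 97.04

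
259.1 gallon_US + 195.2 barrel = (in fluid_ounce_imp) 1.127e+06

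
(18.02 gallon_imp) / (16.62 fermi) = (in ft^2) 5.306e+13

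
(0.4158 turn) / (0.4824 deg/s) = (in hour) 0.08619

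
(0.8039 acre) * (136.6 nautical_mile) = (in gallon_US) 2.174e+11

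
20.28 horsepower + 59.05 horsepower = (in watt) 5.916e+04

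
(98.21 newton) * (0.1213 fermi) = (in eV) 7.435e+04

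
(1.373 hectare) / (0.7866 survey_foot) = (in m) 5.727e+04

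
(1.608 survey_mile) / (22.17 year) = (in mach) 1.087e-08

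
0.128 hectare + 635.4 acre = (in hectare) 257.3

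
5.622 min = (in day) 0.003904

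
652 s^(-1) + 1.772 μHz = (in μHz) 6.52e+08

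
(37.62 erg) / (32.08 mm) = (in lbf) 2.636e-05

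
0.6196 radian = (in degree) 35.5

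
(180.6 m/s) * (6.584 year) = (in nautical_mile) 2.025e+07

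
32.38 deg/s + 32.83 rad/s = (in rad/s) 33.4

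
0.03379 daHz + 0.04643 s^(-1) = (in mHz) 384.3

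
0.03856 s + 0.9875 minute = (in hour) 0.01647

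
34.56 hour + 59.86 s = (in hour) 34.58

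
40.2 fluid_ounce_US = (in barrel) 0.007478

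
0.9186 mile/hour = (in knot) 0.7982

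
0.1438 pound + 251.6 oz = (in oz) 253.9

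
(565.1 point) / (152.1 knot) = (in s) 0.002548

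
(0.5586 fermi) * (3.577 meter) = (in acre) 4.937e-19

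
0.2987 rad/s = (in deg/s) 17.11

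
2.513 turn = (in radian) 15.79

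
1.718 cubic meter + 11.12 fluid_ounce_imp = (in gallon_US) 453.9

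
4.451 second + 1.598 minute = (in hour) 0.02787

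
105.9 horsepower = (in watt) 7.897e+04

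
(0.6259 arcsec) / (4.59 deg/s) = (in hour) 1.052e-08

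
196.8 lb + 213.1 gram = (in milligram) 8.948e+07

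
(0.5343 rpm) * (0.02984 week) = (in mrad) 1.01e+06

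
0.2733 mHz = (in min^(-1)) 0.0164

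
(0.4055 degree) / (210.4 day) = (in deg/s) 2.231e-08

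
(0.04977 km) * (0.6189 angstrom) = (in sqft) 3.316e-08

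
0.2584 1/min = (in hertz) 0.004307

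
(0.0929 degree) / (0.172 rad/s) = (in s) 0.009427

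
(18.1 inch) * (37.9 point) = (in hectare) 6.147e-07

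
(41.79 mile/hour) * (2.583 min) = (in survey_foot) 9499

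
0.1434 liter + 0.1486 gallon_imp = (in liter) 0.8189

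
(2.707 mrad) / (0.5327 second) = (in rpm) 0.04853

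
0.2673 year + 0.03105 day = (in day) 97.6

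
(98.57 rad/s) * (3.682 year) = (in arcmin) 3.935e+13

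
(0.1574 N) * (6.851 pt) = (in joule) 0.0003804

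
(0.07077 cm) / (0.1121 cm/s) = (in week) 1.044e-06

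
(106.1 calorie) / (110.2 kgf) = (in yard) 0.4492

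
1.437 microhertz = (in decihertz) 1.437e-05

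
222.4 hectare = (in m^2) 2.224e+06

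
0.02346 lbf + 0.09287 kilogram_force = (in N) 1.015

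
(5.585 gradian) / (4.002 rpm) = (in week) 3.461e-07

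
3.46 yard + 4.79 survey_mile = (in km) 7.712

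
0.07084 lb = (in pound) 0.07084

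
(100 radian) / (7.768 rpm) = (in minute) 2.049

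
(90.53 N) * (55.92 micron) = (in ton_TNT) 1.21e-12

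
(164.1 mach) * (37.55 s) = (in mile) 1304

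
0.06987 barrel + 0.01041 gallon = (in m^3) 0.01115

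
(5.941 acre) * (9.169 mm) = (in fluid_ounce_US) 7.454e+06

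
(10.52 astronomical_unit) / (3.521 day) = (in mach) 1.519e+04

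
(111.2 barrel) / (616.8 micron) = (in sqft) 3.085e+05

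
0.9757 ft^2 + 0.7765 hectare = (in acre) 1.919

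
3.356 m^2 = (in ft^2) 36.12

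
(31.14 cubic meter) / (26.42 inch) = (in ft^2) 499.5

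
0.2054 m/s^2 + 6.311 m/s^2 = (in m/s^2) 6.516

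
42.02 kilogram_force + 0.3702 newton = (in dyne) 4.124e+07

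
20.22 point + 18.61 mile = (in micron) 2.995e+10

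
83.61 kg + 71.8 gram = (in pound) 184.5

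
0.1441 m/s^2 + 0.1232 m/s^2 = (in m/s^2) 0.2673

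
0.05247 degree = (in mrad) 0.9158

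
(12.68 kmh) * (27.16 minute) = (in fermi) 5.74e+18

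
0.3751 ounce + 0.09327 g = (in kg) 0.01073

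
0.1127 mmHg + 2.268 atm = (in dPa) 2.298e+06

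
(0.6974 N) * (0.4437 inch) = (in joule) 0.00786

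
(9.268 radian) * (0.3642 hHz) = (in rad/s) 337.5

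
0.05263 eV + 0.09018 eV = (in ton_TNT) 5.469e-30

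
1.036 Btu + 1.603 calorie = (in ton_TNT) 2.628e-07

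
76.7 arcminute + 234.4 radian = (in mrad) 2.344e+05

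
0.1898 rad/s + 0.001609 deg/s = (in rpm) 1.813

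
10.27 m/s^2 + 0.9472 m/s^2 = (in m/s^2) 11.22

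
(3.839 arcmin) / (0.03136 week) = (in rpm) 5.622e-07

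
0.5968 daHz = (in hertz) 5.968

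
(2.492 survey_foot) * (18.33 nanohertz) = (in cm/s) 1.392e-06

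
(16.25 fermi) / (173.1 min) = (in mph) 3.5e-18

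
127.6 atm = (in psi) 1875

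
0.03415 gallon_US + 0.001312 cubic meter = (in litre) 1.441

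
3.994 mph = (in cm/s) 178.5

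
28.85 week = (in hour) 4847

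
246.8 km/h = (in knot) 133.3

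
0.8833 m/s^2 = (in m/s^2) 0.8833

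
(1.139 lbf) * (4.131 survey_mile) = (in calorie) 8051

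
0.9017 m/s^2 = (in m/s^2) 0.9017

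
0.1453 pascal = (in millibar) 0.001453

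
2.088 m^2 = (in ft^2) 22.48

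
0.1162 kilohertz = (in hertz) 116.2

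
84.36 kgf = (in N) 827.3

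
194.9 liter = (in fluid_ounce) 6590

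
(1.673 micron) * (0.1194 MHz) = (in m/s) 0.1998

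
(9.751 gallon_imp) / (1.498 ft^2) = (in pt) 902.9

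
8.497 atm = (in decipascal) 8.61e+06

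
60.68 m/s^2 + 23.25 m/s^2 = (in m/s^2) 83.93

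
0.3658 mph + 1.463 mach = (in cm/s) 4.983e+04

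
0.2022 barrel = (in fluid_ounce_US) 1087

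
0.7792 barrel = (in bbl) 0.7792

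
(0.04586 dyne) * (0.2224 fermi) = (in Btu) 9.667e-26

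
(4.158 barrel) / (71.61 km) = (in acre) 2.281e-09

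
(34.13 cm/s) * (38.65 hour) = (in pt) 1.346e+08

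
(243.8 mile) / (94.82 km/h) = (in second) 1.49e+04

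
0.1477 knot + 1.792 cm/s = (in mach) 0.0002758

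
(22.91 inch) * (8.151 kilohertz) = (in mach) 13.93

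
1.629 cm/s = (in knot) 0.03167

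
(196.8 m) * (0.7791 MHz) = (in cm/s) 1.533e+10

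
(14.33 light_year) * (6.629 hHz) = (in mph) 2.01e+20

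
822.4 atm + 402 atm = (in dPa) 1.241e+09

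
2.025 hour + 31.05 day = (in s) 2.69e+06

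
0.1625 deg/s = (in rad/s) 0.002836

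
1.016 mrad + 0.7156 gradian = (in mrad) 12.26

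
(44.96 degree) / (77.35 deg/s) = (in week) 9.611e-07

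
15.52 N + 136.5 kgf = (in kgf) 138.1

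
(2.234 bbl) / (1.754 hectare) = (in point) 0.0574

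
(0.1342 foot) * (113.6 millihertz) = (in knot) 0.009032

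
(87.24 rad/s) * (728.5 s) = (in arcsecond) 1.311e+10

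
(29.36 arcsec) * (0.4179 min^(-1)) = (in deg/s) 5.68e-05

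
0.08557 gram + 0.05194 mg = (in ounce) 0.00302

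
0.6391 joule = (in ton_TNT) 1.527e-10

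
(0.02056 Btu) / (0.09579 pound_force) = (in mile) 0.03163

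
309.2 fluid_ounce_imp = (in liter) 8.785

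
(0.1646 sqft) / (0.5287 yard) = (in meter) 0.03163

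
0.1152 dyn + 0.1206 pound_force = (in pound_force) 0.1206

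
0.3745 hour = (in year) 4.275e-05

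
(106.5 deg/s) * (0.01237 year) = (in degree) 4.155e+07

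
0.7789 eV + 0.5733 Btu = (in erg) 6.049e+09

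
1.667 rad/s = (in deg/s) 95.51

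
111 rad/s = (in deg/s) 6360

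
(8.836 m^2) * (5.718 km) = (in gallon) 1.335e+07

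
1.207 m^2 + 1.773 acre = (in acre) 1.773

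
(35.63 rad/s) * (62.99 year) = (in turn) 1.126e+10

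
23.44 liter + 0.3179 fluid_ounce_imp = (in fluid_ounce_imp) 825.3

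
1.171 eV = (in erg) 1.876e-12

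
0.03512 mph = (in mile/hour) 0.03512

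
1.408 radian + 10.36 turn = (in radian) 66.5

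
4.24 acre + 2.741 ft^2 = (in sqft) 1.847e+05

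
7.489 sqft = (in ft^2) 7.489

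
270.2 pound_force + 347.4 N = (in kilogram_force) 158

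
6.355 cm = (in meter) 0.06355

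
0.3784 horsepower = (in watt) 282.2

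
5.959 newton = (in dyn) 5.959e+05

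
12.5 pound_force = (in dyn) 5.56e+06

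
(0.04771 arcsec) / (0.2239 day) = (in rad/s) 1.196e-11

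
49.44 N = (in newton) 49.44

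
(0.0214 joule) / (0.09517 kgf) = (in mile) 1.425e-05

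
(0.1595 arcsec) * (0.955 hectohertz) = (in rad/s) 7.385e-05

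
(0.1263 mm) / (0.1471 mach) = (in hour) 7.004e-10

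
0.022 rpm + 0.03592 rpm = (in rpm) 0.05792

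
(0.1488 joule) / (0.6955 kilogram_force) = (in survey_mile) 1.356e-05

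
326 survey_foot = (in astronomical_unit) 6.642e-10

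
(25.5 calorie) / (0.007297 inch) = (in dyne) 5.756e+10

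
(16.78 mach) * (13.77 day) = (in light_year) 7.185e-07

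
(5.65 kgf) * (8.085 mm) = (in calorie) 0.1071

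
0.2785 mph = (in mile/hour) 0.2785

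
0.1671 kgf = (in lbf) 0.3684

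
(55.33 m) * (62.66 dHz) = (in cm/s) 3.467e+04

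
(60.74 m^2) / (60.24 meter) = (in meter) 1.008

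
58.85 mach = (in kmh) 7.214e+04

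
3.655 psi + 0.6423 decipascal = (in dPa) 2.52e+05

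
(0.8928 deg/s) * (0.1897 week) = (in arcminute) 6.146e+06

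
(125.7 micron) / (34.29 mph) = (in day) 9.491e-11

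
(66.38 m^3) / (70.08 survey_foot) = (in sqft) 33.45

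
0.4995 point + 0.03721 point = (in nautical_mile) 1.022e-07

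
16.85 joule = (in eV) 1.052e+20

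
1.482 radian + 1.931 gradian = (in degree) 86.65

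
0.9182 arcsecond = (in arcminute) 0.0153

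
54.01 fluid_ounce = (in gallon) 0.422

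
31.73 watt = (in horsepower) 0.04255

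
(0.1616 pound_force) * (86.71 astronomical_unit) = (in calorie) 2.229e+12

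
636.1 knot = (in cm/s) 3.272e+04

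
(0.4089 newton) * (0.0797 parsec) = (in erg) 1.006e+22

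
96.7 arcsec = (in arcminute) 1.612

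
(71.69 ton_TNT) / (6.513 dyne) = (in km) 4.605e+12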